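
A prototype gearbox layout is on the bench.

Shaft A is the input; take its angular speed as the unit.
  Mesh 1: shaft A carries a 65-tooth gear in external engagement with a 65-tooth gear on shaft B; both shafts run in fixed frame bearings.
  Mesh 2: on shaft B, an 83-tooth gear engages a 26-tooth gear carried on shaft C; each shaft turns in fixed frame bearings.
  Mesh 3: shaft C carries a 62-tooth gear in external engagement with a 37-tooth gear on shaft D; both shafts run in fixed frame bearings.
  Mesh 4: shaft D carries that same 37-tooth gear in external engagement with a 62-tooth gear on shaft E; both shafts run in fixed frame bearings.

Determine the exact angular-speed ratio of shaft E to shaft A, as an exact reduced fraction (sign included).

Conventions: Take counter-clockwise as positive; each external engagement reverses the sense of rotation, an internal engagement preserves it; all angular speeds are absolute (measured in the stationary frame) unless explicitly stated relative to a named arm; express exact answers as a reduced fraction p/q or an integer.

83/26

class = fixed-axis compound train [4 meshes; 4 ratios multiply, 4 sense flips]
mesh 1 [65T→65T]: running ratio 1, sense −
mesh 2 [83T→26T]: running ratio 83/26, sense +
mesh 3 [62T→37T]: running ratio 2573/481, sense −
mesh 4 [37T→62T]: running ratio 83/26, sense +
ω_out/ω_in = 83/26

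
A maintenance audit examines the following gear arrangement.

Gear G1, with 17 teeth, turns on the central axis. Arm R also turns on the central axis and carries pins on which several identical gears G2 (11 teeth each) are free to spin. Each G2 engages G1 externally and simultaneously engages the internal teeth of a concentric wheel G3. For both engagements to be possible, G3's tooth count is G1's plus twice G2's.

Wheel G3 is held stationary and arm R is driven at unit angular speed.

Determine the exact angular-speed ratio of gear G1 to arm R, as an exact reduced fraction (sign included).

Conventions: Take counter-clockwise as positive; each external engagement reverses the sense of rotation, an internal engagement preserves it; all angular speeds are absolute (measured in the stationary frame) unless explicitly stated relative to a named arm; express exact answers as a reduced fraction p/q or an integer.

planetary set (17T centre, 11T on arm, 39T internal) — Willis relation
ring teeth: 17 + 2·11 = 39
17(ω_sun−ω_arm) = −39(ω_ring−ω_arm),  ω_ring = 0, ω_arm = 1
ω_sun = 1 − (39/17)(0−1) = 56/17
ω_out/ω_in = 56/17

56/17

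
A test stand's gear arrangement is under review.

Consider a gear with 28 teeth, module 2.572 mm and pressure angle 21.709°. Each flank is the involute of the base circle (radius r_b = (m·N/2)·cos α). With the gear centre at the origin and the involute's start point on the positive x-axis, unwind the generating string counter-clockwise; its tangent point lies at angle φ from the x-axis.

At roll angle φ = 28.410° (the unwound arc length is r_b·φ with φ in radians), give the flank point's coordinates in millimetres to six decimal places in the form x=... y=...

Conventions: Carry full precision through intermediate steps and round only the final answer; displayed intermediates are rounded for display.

x=37.317362 y=1.326351

topology: single-mesh involute geometry — m = 2.572, N = 28
pitch radius r_p = m·N/2 = 2.572·28/2 = 36.008000
base radius r_b = r_p·cos α = 36.008000·cos 21.709° = 33.454114
roll angle φ = 28.410° = 0.49584804 rad
x = r_b·(cos φ + φ·sin φ) = 37.317362
y = r_b·(sin φ − φ·cos φ) = 1.326351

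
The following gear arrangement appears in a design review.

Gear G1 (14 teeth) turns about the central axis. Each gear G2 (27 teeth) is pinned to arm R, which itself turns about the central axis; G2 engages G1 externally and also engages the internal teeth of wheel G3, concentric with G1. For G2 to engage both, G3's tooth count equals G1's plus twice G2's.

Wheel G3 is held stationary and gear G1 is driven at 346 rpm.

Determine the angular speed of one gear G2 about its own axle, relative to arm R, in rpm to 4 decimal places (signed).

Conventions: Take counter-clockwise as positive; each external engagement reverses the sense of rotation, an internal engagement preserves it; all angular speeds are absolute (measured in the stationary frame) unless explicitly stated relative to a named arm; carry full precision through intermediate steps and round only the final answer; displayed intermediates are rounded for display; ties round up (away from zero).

-148.7769 rpm

topology: planetary set — G1 14T / G2 27T / G3 68T, arm = carrier (Willis)
normalise by the input: solve with ω_sun = 1, then scale by 346 rpm
ring teeth: 14 + 2·27 = 68
14(ω_sun−ω_arm) = −68(ω_ring−ω_arm),  ω_ring = 0, ω_sun = 1
14(1−ω_arm) = −68(0−ω_arm)  ⇒  82·ω_arm = 14  ⇒  ω_arm = 7/41
sun–planet mesh: 14·(1−7/41) = −27·(ω_p−ω_arm)  ⇒  ω_p−ω_arm = -476/1107
scale: ω_p−ω_arm = -476/1107 × 346 rpm = -148.7769 rpm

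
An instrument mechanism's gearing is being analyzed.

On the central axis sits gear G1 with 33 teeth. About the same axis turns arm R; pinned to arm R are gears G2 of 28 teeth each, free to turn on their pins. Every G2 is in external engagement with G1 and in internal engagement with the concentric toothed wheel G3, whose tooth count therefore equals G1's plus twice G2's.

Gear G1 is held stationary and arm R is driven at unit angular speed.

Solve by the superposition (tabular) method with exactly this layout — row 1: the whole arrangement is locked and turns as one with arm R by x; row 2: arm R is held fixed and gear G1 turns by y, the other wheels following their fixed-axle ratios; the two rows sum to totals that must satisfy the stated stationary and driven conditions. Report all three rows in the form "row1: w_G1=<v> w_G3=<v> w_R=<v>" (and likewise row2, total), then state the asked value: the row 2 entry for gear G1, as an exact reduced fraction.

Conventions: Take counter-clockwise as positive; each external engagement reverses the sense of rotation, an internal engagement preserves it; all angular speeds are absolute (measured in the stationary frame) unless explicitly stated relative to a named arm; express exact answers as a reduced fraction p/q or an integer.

recognized (axles ride arm R): planetary set, 33/28/89 teeth
row 1 (train locked, turned with arm): all members turn x
superposition row 2 [arm held]: sun y, ring −(33/89)·y, arm 0
boundary: total ω_sun = x + y = 0 and total ω_arm = x = 1  ⇒  y = -1, x = 1
row 2 ring = −(33/89)·(-1) = 33/89
totals (row 1 + row 2): sun 1 + (-1) = 0, ring 1 + 33/89 = 122/89, arm 1 + 0 = 1
asked cell (row2, sun) = -1

row1: w_G1=1 w_G3=1 w_R=1
row2: w_G1=-1 w_G3=33/89 w_R=0
total: w_G1=0 w_G3=122/89 w_R=1
asked value: -1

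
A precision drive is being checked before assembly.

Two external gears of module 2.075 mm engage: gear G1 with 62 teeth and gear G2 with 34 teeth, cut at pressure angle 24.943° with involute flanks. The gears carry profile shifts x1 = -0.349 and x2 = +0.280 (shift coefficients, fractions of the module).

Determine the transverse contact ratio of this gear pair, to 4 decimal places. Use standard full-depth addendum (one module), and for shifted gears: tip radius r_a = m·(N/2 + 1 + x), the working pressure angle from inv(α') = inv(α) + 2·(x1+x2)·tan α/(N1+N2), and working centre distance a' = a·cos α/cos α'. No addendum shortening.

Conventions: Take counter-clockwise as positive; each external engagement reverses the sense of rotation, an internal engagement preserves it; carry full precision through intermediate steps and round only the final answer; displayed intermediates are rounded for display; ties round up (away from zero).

class = single-mesh tooth geometry [involute pair 62T × 34T, m = 2.075]
base radii: r_b1 = 58.325264, r_b2 = 31.984822
tip radii: r_a1 = 65.675825, r_a2 = 37.931000
inv(α') = inv(24.943°) + 2·(-0.349+0.280)·tan α/(62+34) = 0.02909101  ⇒  α' = 24.76446°
a' = a·cos α / cos α' = 99.6000·cos 24.943°/cos 24.76446° = 99.456344
action lengths: √(r_a1²−r_b1²) = 30.190687, √(r_a2²−r_b2²) = 20.389505
base pitch p_b = π·m·cos α = 5.910781
CR = (30.190687 + 20.389505 − 99.456344·sin 24.76446°)/5.910781 = 1.508942
contact ratio ≈ 1.5089

1.5089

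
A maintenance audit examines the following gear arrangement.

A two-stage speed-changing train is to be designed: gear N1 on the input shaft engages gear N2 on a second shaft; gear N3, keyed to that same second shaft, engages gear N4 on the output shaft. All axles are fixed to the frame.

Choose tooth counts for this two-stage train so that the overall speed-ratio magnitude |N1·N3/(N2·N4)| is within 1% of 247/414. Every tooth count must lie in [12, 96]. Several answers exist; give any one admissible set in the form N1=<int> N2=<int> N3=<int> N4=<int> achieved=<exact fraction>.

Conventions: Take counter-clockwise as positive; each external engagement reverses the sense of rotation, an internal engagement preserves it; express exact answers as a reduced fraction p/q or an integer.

2-stage fixed-axis compound train for ratio 247/414
target = 247/414 in lowest terms: an exact hit needs N1·N3 = k·247 and N2·N4 = k·414 for one integer k, every count in [12, 96]; additionally prefer no 1:1 stage (N1 ≠ N2, N3 ≠ N4)
k = 1: N1·N3 = 247 = 13·19, N2·N4 = 414 = 18·23
achieved = 13·19/(18·23) = 247/414; |achieved − target| = 0 ≤ 247/41400 ✓

N1=13 N2=18 N3=19 N4=23 achieved=247/414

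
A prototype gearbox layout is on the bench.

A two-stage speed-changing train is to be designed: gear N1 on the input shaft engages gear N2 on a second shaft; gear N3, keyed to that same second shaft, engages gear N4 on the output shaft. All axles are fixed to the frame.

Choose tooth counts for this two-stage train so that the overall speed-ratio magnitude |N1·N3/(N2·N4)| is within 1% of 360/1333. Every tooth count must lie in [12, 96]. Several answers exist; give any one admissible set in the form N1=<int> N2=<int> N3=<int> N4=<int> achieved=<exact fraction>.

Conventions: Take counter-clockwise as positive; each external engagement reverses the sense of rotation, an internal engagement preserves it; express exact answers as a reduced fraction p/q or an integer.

N1=12 N2=31 N3=30 N4=43 achieved=360/1333

class = fixed-axis compound train [2-stage, 360/1333 wanted]
target = 360/1333 in lowest terms: an exact hit needs N1·N3 = k·360 and N2·N4 = k·1333 for one integer k, every count in [12, 96]; additionally prefer no 1:1 stage (N1 ≠ N2, N3 ≠ N4)
k = 1: N1·N3 = 360 = 12·30, N2·N4 = 1333 = 31·43
achieved = 12·30/(31·43) = 360/1333; |achieved − target| = 0 ≤ 18/6665 ✓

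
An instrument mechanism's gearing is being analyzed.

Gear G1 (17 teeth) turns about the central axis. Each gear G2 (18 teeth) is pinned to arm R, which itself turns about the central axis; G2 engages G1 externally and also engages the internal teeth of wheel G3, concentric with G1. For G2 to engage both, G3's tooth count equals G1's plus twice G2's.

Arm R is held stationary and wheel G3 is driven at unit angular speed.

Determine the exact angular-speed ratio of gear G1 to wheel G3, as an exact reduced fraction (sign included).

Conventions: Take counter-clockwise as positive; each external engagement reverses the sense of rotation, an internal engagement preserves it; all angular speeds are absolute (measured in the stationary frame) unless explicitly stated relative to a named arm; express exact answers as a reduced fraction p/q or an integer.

recognized (axles ride arm R): planetary set, 17/18/53 teeth
ring teeth: 17 + 2·18 = 53
17(ω_sun−ω_arm) = −53(ω_ring−ω_arm),  ω_arm = 0, ω_ring = 1
ω_sun = 0 − (53/17)(1−0) = -53/17
ω_out/ω_in = -53/17

-53/17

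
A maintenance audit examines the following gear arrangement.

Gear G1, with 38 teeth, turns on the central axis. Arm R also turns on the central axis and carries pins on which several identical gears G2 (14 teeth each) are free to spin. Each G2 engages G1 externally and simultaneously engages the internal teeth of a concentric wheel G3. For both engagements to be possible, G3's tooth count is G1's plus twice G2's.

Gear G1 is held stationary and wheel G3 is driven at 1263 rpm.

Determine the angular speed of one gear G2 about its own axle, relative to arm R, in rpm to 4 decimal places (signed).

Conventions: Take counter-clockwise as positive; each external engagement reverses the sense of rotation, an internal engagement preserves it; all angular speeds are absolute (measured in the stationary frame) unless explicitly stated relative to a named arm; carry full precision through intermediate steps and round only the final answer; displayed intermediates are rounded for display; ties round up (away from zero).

+2175.5522 rpm

class = planetary set [G3 = 38+2·14 = 66; Willis about the carrier]
normalise by the input: solve with ω_ring = 1, then scale by 1263 rpm
ring teeth: 38 + 2·14 = 66
38(ω_sun−ω_arm) = −66(ω_ring−ω_arm),  ω_sun = 0, ω_ring = 1
38(0−ω_arm) = −66(1−ω_arm)  ⇒  104·ω_arm = 66  ⇒  ω_arm = 33/52
sun–planet mesh: 38·(0−33/52) = −14·(ω_p−ω_arm)  ⇒  ω_p−ω_arm = 627/364
scale: ω_p−ω_arm = 627/364 × 1263 rpm = +2175.5522 rpm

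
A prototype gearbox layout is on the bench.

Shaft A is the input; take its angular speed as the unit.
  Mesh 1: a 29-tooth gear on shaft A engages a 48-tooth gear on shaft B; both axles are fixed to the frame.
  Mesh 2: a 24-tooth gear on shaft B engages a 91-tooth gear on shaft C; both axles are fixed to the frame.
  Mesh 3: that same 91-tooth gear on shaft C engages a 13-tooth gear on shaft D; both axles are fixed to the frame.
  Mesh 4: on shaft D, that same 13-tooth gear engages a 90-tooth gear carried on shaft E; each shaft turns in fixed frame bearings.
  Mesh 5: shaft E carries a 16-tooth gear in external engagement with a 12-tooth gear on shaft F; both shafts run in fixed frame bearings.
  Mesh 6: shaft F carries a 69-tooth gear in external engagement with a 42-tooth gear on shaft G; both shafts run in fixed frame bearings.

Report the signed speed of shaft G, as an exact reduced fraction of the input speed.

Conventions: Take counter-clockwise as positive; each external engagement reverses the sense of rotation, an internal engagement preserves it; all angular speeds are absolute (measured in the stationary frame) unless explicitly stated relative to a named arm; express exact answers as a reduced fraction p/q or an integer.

667/1890

6-mesh fixed-axis compound train (all bearings frame-fixed)
mesh 1 [29T→48T]: |ω|/ω_in = 1×29/48 = 29/48, sense flips to −
mesh 2 [24T→91T]: |ω|/ω_in = (29/48)×24/91 = 29/182, sense flips to +
mesh 3 [91T→13T]: |ω|/ω_in = (29/182)×91/13 = 29/26, sense flips to −
mesh 4 [13T→90T]: |ω|/ω_in = (29/26)×13/90 = 29/180, sense flips to +
mesh 5 [16T→12T]: |ω|/ω_in = (29/180)×16/12 = 29/135, sense flips to −
mesh 6 [69T→42T]: |ω|/ω_in = (29/135)×69/42 = 667/1890, sense flips to +
signed output speed (× input speed) = 667/1890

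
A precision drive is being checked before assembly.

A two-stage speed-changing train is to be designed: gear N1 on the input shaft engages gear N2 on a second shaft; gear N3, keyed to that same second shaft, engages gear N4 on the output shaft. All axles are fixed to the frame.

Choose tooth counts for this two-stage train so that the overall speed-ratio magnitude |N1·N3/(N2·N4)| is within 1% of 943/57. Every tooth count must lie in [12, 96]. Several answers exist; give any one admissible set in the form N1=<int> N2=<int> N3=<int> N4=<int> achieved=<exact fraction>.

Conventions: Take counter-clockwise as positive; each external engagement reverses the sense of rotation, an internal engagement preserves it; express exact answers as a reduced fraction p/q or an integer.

topology: fixed-axis compound train — 2 stages, target 943/57
target = 943/57 in lowest terms: an exact hit needs N1·N3 = k·943 and N2·N4 = k·57 for one integer k, every count in [12, 96]; additionally prefer no 1:1 stage (N1 ≠ N2, N3 ≠ N4)
k = 1…3: no 1:1-free in-range split of k·943 and k·57 into factor pairs; take k = 4
k = 4: N1·N3 = 3772 = 41·92, N2·N4 = 228 = 12·19
achieved = 41·92/(12·19) = 943/57; |achieved − target| = 0 ≤ 943/5700 ✓

N1=41 N2=12 N3=92 N4=19 achieved=943/57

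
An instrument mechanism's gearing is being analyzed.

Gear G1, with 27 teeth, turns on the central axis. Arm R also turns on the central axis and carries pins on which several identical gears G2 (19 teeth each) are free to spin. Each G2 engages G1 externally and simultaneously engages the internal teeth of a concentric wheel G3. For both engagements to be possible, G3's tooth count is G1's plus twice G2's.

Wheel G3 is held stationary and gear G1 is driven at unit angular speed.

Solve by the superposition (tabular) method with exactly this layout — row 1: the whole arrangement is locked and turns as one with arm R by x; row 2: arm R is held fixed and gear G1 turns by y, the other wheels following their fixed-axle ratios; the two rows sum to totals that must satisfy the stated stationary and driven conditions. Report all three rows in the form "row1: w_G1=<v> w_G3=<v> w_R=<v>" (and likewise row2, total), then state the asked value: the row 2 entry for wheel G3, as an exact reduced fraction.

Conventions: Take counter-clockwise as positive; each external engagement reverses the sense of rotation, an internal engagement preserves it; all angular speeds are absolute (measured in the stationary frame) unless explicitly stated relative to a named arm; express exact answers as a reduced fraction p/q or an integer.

class = planetary set [G3 = 27+2·19 = 65; Willis about the carrier]
row 1 — lock + rotate with arm: ω_sun = ω_ring = ω_arm = x
row 2 — arm fixed, fixed-axis ratios: sun y, ring −(27/65)·y, arm 0
boundary: total ω_ring = x − (27/65)·y = 0 and total ω_sun = x + y = 1  ⇒  y = 65/92, x = 27/92
row 2 ring = −(27/65)·65/92 = -27/92
totals (row 1 + row 2): sun 27/92 + 65/92 = 1, ring 27/92 + (-27/92) = 0, arm 27/92 + 0 = 27/92
asked cell (row2, ring) = -27/92

row1: w_G1=27/92 w_G3=27/92 w_R=27/92
row2: w_G1=65/92 w_G3=-27/92 w_R=0
total: w_G1=1 w_G3=0 w_R=27/92
asked value: -27/92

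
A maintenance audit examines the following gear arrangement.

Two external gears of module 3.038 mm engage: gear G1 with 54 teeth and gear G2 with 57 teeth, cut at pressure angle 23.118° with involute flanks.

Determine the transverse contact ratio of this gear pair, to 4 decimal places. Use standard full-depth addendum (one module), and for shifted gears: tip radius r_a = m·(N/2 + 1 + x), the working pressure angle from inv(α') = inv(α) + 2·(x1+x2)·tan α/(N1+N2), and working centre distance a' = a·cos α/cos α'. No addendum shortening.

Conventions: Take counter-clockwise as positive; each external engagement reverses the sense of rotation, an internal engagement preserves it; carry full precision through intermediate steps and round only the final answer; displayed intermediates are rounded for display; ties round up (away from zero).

class = single-mesh tooth geometry [involute pair 54T × 57T, m = 3.038]
base radii: r_b1 = 75.439164, r_b2 = 79.630229
tip radii: r_a1 = 85.064000, r_a2 = 89.621000
no profile shift: α' = α, a' = a
action lengths: √(r_a1²−r_b1²) = 39.304155, √(r_a2²−r_b2²) = 41.121166
base pitch p_b = π·m·cos α = 8.777745
CR = (39.304155 + 41.121166 − 168.609000·sin 23.11800°)/8.777745 = 1.620579
contact ratio ≈ 1.6206

1.6206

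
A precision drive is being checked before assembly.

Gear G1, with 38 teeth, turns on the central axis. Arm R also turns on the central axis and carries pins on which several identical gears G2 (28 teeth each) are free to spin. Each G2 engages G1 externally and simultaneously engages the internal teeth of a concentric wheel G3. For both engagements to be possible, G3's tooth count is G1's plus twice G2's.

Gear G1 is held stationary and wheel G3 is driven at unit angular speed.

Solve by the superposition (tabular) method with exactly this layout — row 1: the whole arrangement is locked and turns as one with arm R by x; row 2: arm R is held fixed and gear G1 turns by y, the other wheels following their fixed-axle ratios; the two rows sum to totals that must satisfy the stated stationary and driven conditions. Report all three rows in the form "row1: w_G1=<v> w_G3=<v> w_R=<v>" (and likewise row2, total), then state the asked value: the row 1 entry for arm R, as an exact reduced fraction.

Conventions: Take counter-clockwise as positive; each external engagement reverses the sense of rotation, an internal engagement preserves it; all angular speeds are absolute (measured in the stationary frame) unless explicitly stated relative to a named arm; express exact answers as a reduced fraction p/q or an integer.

planetary set (38T centre, 28T on arm, 94T internal) — Willis relation
row 1: whole set turns with the arm by x
row 2 (arm held, sun turns y): ω_ring = −(38/94)·y, ω_arm = 0
boundary: total ω_sun = x + y = 0 and total ω_ring = x − (38/94)·y = 1  ⇒  y = -47/66, x = 47/66
row 2 ring = −(38/94)·(-47/66) = 19/66
totals (row 1 + row 2): sun 47/66 + (-47/66) = 0, ring 47/66 + 19/66 = 1, arm 47/66 + 0 = 47/66
asked cell (row1, arm) = 47/66

row1: w_G1=47/66 w_G3=47/66 w_R=47/66
row2: w_G1=-47/66 w_G3=19/66 w_R=0
total: w_G1=0 w_G3=1 w_R=47/66
asked value: 47/66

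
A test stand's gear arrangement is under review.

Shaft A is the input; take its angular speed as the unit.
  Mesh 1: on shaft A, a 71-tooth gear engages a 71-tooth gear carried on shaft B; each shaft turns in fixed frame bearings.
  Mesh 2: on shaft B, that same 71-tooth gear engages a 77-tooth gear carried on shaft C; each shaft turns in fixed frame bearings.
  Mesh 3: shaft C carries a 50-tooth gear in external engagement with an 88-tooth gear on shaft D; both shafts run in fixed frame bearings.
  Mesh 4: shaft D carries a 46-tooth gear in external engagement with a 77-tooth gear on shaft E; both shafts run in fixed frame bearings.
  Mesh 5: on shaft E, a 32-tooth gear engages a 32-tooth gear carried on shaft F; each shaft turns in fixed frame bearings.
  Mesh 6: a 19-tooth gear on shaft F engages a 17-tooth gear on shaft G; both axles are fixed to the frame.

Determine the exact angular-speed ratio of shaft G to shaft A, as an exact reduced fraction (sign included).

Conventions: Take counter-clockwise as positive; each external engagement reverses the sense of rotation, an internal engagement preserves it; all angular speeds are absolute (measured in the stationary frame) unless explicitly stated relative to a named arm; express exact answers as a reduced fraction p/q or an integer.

775675/2217446

class = fixed-axis compound train [6 meshes; 6 ratios multiply, 6 sense flips]
mesh 1 [71T→71T]: running ratio 1, sense −
mesh 2 [71T→77T]: running ratio 71/77, sense +
mesh 3 [50T→88T]: running ratio 1775/3388, sense −
mesh 4 [46T→77T]: running ratio 40825/130438, sense +
mesh 5 [32T→32T]: running ratio 40825/130438, sense −
mesh 6 [19T→17T]: running ratio 775675/2217446, sense +
ω_out/ω_in = 775675/2217446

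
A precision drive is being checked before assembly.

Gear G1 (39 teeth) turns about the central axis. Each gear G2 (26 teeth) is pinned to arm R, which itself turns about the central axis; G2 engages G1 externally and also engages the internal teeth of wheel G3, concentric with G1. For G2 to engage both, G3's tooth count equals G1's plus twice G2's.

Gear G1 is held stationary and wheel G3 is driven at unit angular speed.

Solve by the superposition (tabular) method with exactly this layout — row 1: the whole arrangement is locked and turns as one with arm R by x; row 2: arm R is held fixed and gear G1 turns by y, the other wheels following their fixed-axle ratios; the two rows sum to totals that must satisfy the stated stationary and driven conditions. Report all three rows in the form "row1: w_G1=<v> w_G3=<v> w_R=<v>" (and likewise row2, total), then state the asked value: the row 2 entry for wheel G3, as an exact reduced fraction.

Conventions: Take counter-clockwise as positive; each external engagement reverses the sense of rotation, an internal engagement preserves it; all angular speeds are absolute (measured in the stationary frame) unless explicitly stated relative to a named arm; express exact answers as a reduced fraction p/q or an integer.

row1: w_G1=7/10 w_G3=7/10 w_R=7/10
row2: w_G1=-7/10 w_G3=3/10 w_R=0
total: w_G1=0 w_G3=1 w_R=7/10
asked value: 3/10

planetary set (39T centre, 26T on arm, 91T internal) — Willis relation
superposition row 1 [locked train]: every member turns x
superposition row 2 [arm held]: sun y, ring −(39/91)·y, arm 0
boundary: total ω_sun = x + y = 0 and total ω_ring = x − (39/91)·y = 1  ⇒  y = -7/10, x = 7/10
row 2 ring = −(39/91)·(-7/10) = 3/10
totals (row 1 + row 2): sun 7/10 + (-7/10) = 0, ring 7/10 + 3/10 = 1, arm 7/10 + 0 = 7/10
asked cell (row2, ring) = 3/10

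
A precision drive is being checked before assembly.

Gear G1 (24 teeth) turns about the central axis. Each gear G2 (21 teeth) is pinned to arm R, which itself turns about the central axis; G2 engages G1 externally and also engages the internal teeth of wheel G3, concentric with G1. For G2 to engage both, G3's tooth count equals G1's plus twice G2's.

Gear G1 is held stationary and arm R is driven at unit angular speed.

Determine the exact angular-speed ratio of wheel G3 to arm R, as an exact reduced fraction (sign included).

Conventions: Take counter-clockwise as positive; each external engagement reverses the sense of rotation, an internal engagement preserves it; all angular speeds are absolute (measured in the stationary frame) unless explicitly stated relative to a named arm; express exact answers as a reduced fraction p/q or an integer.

15/11

recognized (axles ride arm R): planetary set, 24/21/66 teeth
ring teeth: 24 + 2·21 = 66
24(ω_sun−ω_arm) = −66(ω_ring−ω_arm),  ω_sun = 0, ω_arm = 1
ω_ring = 1 − (24/66)(0−1) = 15/11
ω_out/ω_in = 15/11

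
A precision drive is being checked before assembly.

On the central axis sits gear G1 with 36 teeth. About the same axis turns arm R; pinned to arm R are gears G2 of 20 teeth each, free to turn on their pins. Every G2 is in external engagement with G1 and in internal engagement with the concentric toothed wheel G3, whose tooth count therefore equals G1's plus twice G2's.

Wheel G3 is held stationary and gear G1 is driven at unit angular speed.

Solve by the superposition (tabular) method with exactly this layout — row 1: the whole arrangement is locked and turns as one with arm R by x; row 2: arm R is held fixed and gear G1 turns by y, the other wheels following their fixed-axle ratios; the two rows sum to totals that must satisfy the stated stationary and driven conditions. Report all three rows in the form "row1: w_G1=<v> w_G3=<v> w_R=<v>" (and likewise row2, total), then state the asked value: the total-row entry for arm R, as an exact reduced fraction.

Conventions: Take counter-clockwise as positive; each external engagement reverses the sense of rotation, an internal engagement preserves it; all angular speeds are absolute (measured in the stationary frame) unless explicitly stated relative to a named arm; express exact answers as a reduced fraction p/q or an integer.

row1: w_G1=9/28 w_G3=9/28 w_R=9/28
row2: w_G1=19/28 w_G3=-9/28 w_R=0
total: w_G1=1 w_G3=0 w_R=9/28
asked value: 9/28

planetary set (36T centre, 20T on arm, 76T internal) — Willis relation
row 1 — lock + rotate with arm: ω_sun = ω_ring = ω_arm = x
row 2 — arm fixed, fixed-axis ratios: sun y, ring −(36/76)·y, arm 0
boundary: total ω_ring = x − (36/76)·y = 0 and total ω_sun = x + y = 1  ⇒  y = 19/28, x = 9/28
row 2 ring = −(36/76)·19/28 = -9/28
totals (row 1 + row 2): sun 9/28 + 19/28 = 1, ring 9/28 + (-9/28) = 0, arm 9/28 + 0 = 9/28
asked cell (total, arm) = 9/28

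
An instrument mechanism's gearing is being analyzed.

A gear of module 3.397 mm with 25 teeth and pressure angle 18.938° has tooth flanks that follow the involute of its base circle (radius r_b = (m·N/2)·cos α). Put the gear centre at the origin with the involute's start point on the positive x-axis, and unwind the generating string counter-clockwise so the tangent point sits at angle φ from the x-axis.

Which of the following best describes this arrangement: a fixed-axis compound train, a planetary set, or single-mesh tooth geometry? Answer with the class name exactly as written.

single-mesh tooth geometry

recognized (one wheel, involute flank): single-mesh tooth geometry, m = 3.397, N = 25
classification: single-mesh tooth geometry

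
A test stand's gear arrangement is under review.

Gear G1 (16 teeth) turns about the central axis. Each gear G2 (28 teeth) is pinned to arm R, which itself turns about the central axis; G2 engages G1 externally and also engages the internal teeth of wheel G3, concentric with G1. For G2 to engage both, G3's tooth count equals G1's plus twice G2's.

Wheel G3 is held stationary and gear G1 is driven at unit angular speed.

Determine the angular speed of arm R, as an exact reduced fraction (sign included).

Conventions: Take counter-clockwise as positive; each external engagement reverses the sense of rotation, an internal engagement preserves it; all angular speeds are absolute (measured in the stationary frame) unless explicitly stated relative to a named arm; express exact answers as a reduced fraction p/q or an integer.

2/11

recognized (axles ride arm R): planetary set, 16/28/72 teeth
ring teeth: 16 + 2·28 = 72
16(ω_sun−ω_arm) = −72(ω_ring−ω_arm),  ω_ring = 0, ω_sun = 1
16(1−ω_arm) = −72(0−ω_arm)  ⇒  88·ω_arm = 16  ⇒  ω_arm = 2/11
exact speed ratio = 2/11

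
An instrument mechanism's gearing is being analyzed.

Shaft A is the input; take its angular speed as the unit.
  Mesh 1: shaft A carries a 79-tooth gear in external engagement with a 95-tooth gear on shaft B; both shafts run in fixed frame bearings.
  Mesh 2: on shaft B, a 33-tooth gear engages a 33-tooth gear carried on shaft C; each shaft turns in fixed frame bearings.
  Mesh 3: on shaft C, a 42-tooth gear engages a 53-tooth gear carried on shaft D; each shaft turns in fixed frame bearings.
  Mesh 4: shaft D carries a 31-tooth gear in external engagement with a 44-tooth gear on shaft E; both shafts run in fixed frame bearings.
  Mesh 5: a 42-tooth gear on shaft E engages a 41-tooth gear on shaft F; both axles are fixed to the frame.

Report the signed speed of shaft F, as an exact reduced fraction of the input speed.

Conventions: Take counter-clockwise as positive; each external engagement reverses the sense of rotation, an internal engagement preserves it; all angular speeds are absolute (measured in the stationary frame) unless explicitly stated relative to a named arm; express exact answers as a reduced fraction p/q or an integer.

5-mesh fixed-axis compound train (all bearings frame-fixed)
mesh 1 [79T→95T]: |ω|/ω_in = 1×79/95 = 79/95, sense flips to −
mesh 2 [33T→33T]: |ω|/ω_in = (79/95)×33/33 = 79/95, sense flips to +
mesh 3 [42T→53T]: |ω|/ω_in = (79/95)×42/53 = 3318/5035, sense flips to −
mesh 4 [31T→44T]: |ω|/ω_in = (3318/5035)×31/44 = 51429/110770, sense flips to +
mesh 5 [42T→41T]: |ω|/ω_in = (51429/110770)×42/41 = 1080009/2270785, sense flips to −
signed output speed (× input speed) = -1080009/2270785

-1080009/2270785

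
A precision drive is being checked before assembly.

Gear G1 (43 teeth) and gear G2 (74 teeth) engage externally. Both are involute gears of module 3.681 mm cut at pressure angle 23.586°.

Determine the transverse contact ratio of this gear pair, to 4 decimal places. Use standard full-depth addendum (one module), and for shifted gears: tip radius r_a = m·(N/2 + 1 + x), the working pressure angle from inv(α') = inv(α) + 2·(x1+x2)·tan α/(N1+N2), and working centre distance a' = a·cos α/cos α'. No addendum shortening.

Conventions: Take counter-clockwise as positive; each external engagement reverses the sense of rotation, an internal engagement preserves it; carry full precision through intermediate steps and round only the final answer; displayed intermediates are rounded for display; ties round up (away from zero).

recognized (one external pair, fixed centres): single-mesh tooth geometry, m = 3.681, N1 = 43, N2 = 74
base radii: r_b1 = 72.530061, r_b2 = 124.819174
tip radii: r_a1 = 82.822500, r_a2 = 139.878000
no profile shift: α' = α, a' = a
action lengths: √(r_a1²−r_b1²) = 39.986958, √(r_a2²−r_b2²) = 63.135003
base pitch p_b = π·m·cos α = 10.598135
CR = (39.986958 + 63.135003 − 215.338500·sin 23.58600°)/10.598135 = 1.600246
contact ratio ≈ 1.6002

1.6002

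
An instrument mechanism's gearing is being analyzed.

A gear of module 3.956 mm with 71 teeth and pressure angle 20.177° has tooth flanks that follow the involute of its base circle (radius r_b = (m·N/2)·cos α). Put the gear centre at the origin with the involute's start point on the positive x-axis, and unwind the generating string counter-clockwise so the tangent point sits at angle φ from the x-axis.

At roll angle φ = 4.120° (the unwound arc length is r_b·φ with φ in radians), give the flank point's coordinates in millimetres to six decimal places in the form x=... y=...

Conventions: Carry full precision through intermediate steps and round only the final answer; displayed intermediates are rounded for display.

x=132.159898 y=0.016329

single-mesh involute tooth geometry (71T wheel at module 3.956)
pitch radius r_p = m·N/2 = 3.956·71/2 = 140.438000
base radius r_b = r_p·cos α = 140.438000·cos 20.177° = 131.819539
roll angle φ = 4.120° = 0.07190757 rad
x = r_b·(cos φ + φ·sin φ) = 132.159898
y = r_b·(sin φ − φ·cos φ) = 0.016329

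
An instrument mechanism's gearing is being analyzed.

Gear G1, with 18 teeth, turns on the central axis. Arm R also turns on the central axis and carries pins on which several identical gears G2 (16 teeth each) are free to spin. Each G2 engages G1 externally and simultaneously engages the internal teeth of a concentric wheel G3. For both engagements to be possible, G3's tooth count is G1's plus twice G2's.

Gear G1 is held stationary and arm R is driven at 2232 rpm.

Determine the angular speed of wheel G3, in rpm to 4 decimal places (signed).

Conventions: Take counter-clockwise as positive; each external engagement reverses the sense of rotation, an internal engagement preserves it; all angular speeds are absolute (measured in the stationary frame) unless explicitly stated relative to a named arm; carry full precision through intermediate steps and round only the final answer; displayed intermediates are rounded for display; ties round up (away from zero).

+3035.5200 rpm

class = planetary set [G3 = 18+2·16 = 50; Willis about the carrier]
normalise by the input: solve with ω_arm = 1, then scale by 2232 rpm
ring teeth: 18 + 2·16 = 50
18(ω_sun−ω_arm) = −50(ω_ring−ω_arm),  ω_sun = 0, ω_arm = 1
ω_ring = 1 − (18/50)(0−1) = 34/25
scale: ω_ring = 34/25 × 2232 rpm = +3035.5200 rpm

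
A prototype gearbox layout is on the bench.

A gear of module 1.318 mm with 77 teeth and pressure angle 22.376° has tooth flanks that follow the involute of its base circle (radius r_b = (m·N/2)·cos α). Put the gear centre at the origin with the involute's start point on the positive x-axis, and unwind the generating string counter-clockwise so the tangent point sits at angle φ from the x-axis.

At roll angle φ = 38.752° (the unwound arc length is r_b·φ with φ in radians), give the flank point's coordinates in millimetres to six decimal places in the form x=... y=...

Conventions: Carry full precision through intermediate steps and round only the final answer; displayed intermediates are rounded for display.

topology: single-mesh involute geometry — m = 1.318, N = 77
pitch radius r_p = m·N/2 = 1.318·77/2 = 50.743000
base radius r_b = r_p·cos α = 50.743000·cos 22.376° = 46.922335
roll angle φ = 38.752° = 0.67634999 rad
x = r_b·(cos φ + φ·sin φ) = 56.458097
y = r_b·(sin φ − φ·cos φ) = 4.621409

x=56.458097 y=4.621409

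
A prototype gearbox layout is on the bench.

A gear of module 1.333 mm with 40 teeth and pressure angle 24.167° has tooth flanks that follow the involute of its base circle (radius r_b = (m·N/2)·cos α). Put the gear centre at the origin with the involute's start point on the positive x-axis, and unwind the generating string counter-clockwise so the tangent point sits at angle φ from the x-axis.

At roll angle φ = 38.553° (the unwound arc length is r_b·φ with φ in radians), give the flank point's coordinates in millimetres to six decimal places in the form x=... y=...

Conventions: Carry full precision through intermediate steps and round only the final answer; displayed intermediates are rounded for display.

single-mesh involute tooth geometry (40T wheel at module 1.333)
pitch radius r_p = m·N/2 = 1.333·40/2 = 26.660000
base radius r_b = r_p·cos α = 26.660000·cos 24.167° = 24.323413
roll angle φ = 38.553° = 0.67287679 rad
x = r_b·(cos φ + φ·sin φ) = 29.222016
y = r_b·(sin φ − φ·cos φ) = 2.360031

x=29.222016 y=2.360031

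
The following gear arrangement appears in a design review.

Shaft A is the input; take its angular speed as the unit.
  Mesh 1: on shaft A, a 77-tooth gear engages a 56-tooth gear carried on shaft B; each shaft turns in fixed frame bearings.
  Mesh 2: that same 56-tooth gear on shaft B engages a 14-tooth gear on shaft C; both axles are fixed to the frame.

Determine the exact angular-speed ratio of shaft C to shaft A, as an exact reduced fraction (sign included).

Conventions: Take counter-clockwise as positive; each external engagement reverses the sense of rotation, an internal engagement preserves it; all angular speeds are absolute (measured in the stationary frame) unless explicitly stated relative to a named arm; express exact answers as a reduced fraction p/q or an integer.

11/2

class = fixed-axis compound train [2 meshes; 2 ratios multiply, 2 sense flips]
mesh 1 [77T→56T]: running ratio 11/8, sense −
mesh 2 [56T→14T]: running ratio 11/2, sense +
ω_out/ω_in = 11/2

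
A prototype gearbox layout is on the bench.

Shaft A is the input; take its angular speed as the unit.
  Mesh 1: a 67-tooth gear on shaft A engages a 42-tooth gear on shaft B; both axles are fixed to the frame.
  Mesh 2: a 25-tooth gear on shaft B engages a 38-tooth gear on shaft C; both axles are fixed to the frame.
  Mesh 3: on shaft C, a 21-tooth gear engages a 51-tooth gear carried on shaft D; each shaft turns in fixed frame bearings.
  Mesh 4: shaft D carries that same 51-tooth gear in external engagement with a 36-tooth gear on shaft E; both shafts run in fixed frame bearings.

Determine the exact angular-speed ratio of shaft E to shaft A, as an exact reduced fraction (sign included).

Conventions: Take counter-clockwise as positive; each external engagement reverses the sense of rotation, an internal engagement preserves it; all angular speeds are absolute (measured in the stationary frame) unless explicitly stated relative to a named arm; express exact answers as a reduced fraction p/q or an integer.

1675/2736

class = fixed-axis compound train [4 meshes; 4 ratios multiply, 4 sense flips]
mesh 1 [67T→42T]: running ratio 67/42, sense −
mesh 2 [25T→38T]: running ratio 1675/1596, sense +
mesh 3 [21T→51T]: running ratio 1675/3876, sense −
mesh 4 [51T→36T]: running ratio 1675/2736, sense +
ω_out/ω_in = 1675/2736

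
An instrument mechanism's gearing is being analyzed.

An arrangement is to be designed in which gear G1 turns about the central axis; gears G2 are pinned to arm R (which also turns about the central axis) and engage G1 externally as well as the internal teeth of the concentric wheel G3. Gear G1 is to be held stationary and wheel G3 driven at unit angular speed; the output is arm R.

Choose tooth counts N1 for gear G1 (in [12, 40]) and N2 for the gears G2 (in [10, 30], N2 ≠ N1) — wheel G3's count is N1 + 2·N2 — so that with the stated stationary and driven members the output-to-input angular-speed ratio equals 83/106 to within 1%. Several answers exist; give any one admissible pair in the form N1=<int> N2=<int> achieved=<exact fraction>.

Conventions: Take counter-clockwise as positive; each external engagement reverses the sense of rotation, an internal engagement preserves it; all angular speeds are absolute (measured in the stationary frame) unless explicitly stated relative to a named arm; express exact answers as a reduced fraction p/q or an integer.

topology: planetary set — design target 83/106, arm = carrier (Willis)
Willis with ω_sun = 0: ω_arm/ω_ring = N3/(N1+N3); set equal to 83/106  ⇒  N3/N1 = (83/106)/(1 − 83/106) = 83/23
N3 = N1 + 2·N2  ⇒  N2/N1 = (N3/N1 − 1)/2 = (83/23 − 1)/2 = 30/23
smallest multiple with N1 ≥ 12 and N2 ≥ 10: k = 1  ⇒  N1 = 1·23 = 23, N2 = 1·30 = 30 (N1 ≤ 40, N2 ≤ 30, N2 ≠ N1 ✓), N3 = 23 + 2·30 = 83
check: N3/(N1+N3) with N1 = 23, N3 = 83 gives 83/106; |achieved − target| = 0 ≤ 83/10600 ✓

N1=23 N2=30 achieved=83/106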